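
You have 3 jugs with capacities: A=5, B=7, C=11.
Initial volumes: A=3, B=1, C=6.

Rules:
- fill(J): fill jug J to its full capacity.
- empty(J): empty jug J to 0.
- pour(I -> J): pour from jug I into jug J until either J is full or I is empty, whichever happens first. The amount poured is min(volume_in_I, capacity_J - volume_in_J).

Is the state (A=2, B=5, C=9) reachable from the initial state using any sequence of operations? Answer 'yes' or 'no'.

BFS explored all 337 reachable states.
Reachable set includes: (0,0,0), (0,0,1), (0,0,2), (0,0,3), (0,0,4), (0,0,5), (0,0,6), (0,0,7), (0,0,8), (0,0,9), (0,0,10), (0,0,11) ...
Target (A=2, B=5, C=9) not in reachable set → no.

Answer: no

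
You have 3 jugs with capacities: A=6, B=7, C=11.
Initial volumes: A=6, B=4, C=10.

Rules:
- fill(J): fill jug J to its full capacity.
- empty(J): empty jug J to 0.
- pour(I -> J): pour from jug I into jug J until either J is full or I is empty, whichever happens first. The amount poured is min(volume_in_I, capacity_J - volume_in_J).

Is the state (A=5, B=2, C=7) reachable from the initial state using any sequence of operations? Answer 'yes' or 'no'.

Answer: no

Derivation:
BFS explored all 372 reachable states.
Reachable set includes: (0,0,0), (0,0,1), (0,0,2), (0,0,3), (0,0,4), (0,0,5), (0,0,6), (0,0,7), (0,0,8), (0,0,9), (0,0,10), (0,0,11) ...
Target (A=5, B=2, C=7) not in reachable set → no.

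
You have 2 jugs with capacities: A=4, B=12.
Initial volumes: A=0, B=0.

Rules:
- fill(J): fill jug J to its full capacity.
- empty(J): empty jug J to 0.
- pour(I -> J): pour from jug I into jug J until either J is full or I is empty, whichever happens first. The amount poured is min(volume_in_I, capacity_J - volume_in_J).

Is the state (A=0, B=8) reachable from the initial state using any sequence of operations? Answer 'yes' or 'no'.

BFS from (A=0, B=0):
  1. fill(B) -> (A=0 B=12)
  2. pour(B -> A) -> (A=4 B=8)
  3. empty(A) -> (A=0 B=8)
Target reached → yes.

Answer: yes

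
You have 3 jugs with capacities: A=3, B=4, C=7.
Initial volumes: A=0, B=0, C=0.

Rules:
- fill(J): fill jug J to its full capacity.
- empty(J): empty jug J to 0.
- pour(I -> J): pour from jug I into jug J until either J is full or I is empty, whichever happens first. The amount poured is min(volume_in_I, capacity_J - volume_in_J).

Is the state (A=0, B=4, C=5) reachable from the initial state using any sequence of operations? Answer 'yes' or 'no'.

Answer: yes

Derivation:
BFS from (A=0, B=0, C=0):
  1. fill(A) -> (A=3 B=0 C=0)
  2. pour(A -> B) -> (A=0 B=3 C=0)
  3. fill(A) -> (A=3 B=3 C=0)
  4. pour(A -> B) -> (A=2 B=4 C=0)
  5. pour(A -> C) -> (A=0 B=4 C=2)
  6. fill(A) -> (A=3 B=4 C=2)
  7. pour(A -> C) -> (A=0 B=4 C=5)
Target reached → yes.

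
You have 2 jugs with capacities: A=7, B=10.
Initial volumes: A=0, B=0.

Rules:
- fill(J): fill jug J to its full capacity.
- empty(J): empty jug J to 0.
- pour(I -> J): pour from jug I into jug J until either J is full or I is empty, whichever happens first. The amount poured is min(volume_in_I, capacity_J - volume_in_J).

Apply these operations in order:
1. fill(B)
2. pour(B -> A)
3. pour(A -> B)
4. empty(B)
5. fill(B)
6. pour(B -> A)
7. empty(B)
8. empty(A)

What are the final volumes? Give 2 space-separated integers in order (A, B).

Answer: 0 0

Derivation:
Step 1: fill(B) -> (A=0 B=10)
Step 2: pour(B -> A) -> (A=7 B=3)
Step 3: pour(A -> B) -> (A=0 B=10)
Step 4: empty(B) -> (A=0 B=0)
Step 5: fill(B) -> (A=0 B=10)
Step 6: pour(B -> A) -> (A=7 B=3)
Step 7: empty(B) -> (A=7 B=0)
Step 8: empty(A) -> (A=0 B=0)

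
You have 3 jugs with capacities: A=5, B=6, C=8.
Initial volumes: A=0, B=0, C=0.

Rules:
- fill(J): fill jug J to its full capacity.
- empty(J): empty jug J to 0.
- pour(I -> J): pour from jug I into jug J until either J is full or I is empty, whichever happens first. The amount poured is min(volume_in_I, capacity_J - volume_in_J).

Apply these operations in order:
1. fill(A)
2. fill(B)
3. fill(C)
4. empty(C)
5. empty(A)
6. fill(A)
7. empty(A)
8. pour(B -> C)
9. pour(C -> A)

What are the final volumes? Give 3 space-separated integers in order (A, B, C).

Step 1: fill(A) -> (A=5 B=0 C=0)
Step 2: fill(B) -> (A=5 B=6 C=0)
Step 3: fill(C) -> (A=5 B=6 C=8)
Step 4: empty(C) -> (A=5 B=6 C=0)
Step 5: empty(A) -> (A=0 B=6 C=0)
Step 6: fill(A) -> (A=5 B=6 C=0)
Step 7: empty(A) -> (A=0 B=6 C=0)
Step 8: pour(B -> C) -> (A=0 B=0 C=6)
Step 9: pour(C -> A) -> (A=5 B=0 C=1)

Answer: 5 0 1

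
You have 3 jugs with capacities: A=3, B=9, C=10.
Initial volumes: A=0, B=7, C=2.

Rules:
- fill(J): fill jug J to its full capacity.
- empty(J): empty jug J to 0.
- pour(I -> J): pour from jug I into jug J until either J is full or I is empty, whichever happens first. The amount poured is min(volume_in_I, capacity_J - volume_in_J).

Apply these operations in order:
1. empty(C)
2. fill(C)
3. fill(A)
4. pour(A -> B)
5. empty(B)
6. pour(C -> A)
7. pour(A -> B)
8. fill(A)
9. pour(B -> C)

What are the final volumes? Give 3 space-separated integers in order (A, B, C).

Step 1: empty(C) -> (A=0 B=7 C=0)
Step 2: fill(C) -> (A=0 B=7 C=10)
Step 3: fill(A) -> (A=3 B=7 C=10)
Step 4: pour(A -> B) -> (A=1 B=9 C=10)
Step 5: empty(B) -> (A=1 B=0 C=10)
Step 6: pour(C -> A) -> (A=3 B=0 C=8)
Step 7: pour(A -> B) -> (A=0 B=3 C=8)
Step 8: fill(A) -> (A=3 B=3 C=8)
Step 9: pour(B -> C) -> (A=3 B=1 C=10)

Answer: 3 1 10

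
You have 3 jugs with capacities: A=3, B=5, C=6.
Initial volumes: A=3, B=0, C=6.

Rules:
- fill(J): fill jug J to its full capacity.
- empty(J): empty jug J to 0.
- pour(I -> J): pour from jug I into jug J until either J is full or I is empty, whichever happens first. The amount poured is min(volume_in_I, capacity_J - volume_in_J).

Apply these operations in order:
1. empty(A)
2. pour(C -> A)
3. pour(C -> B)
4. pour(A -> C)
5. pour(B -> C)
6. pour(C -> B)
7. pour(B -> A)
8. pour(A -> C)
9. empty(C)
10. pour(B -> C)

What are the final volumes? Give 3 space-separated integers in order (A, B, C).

Step 1: empty(A) -> (A=0 B=0 C=6)
Step 2: pour(C -> A) -> (A=3 B=0 C=3)
Step 3: pour(C -> B) -> (A=3 B=3 C=0)
Step 4: pour(A -> C) -> (A=0 B=3 C=3)
Step 5: pour(B -> C) -> (A=0 B=0 C=6)
Step 6: pour(C -> B) -> (A=0 B=5 C=1)
Step 7: pour(B -> A) -> (A=3 B=2 C=1)
Step 8: pour(A -> C) -> (A=0 B=2 C=4)
Step 9: empty(C) -> (A=0 B=2 C=0)
Step 10: pour(B -> C) -> (A=0 B=0 C=2)

Answer: 0 0 2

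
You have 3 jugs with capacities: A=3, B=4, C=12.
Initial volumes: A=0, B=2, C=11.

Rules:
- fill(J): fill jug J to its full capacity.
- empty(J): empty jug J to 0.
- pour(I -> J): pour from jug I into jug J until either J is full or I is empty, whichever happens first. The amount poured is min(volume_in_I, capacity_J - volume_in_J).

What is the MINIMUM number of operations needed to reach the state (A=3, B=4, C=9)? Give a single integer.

BFS from (A=0, B=2, C=11). One shortest path:
  1. fill(A) -> (A=3 B=2 C=11)
  2. pour(C -> B) -> (A=3 B=4 C=9)
Reached target in 2 moves.

Answer: 2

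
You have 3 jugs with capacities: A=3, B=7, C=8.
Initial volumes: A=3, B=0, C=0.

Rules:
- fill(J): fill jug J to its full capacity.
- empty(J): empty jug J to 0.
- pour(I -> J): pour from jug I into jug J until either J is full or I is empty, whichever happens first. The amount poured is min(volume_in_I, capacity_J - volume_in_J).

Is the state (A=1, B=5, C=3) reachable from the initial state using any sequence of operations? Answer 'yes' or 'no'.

Answer: no

Derivation:
BFS explored all 204 reachable states.
Reachable set includes: (0,0,0), (0,0,1), (0,0,2), (0,0,3), (0,0,4), (0,0,5), (0,0,6), (0,0,7), (0,0,8), (0,1,0), (0,1,1), (0,1,2) ...
Target (A=1, B=5, C=3) not in reachable set → no.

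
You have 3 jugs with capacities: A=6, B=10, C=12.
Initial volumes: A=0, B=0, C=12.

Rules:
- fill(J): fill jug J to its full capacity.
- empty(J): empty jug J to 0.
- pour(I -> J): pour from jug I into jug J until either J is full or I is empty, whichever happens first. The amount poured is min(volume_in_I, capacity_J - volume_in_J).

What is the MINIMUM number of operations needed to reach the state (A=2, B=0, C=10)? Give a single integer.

Answer: 3

Derivation:
BFS from (A=0, B=0, C=12). One shortest path:
  1. pour(C -> B) -> (A=0 B=10 C=2)
  2. pour(C -> A) -> (A=2 B=10 C=0)
  3. pour(B -> C) -> (A=2 B=0 C=10)
Reached target in 3 moves.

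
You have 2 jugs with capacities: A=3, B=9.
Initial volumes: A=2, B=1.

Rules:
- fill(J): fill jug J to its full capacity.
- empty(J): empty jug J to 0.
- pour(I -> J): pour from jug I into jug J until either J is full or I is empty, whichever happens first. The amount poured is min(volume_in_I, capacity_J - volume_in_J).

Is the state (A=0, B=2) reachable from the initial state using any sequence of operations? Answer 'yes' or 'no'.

Answer: yes

Derivation:
BFS from (A=2, B=1):
  1. empty(B) -> (A=2 B=0)
  2. pour(A -> B) -> (A=0 B=2)
Target reached → yes.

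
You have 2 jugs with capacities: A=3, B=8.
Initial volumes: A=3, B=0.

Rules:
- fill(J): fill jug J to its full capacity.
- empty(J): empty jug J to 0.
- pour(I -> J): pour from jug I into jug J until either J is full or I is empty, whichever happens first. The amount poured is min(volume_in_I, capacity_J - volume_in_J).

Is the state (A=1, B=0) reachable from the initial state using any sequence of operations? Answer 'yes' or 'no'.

Answer: yes

Derivation:
BFS from (A=3, B=0):
  1. pour(A -> B) -> (A=0 B=3)
  2. fill(A) -> (A=3 B=3)
  3. pour(A -> B) -> (A=0 B=6)
  4. fill(A) -> (A=3 B=6)
  5. pour(A -> B) -> (A=1 B=8)
  6. empty(B) -> (A=1 B=0)
Target reached → yes.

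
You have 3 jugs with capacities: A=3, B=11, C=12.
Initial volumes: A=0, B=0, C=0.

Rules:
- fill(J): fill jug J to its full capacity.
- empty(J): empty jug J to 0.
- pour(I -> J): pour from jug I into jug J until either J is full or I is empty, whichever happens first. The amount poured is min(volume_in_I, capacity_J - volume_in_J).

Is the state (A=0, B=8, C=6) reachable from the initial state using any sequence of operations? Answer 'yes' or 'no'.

BFS from (A=0, B=0, C=0):
  1. fill(A) -> (A=3 B=0 C=0)
  2. fill(B) -> (A=3 B=11 C=0)
  3. pour(A -> C) -> (A=0 B=11 C=3)
  4. pour(B -> A) -> (A=3 B=8 C=3)
  5. pour(A -> C) -> (A=0 B=8 C=6)
Target reached → yes.

Answer: yes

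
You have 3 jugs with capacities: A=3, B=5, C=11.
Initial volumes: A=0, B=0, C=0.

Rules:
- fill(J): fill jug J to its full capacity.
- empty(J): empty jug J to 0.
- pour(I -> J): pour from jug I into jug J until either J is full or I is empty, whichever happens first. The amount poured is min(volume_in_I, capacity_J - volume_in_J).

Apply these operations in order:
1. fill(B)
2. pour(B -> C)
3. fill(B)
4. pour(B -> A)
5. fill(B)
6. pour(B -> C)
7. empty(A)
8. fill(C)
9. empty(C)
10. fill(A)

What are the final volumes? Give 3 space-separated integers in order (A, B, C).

Answer: 3 0 0

Derivation:
Step 1: fill(B) -> (A=0 B=5 C=0)
Step 2: pour(B -> C) -> (A=0 B=0 C=5)
Step 3: fill(B) -> (A=0 B=5 C=5)
Step 4: pour(B -> A) -> (A=3 B=2 C=5)
Step 5: fill(B) -> (A=3 B=5 C=5)
Step 6: pour(B -> C) -> (A=3 B=0 C=10)
Step 7: empty(A) -> (A=0 B=0 C=10)
Step 8: fill(C) -> (A=0 B=0 C=11)
Step 9: empty(C) -> (A=0 B=0 C=0)
Step 10: fill(A) -> (A=3 B=0 C=0)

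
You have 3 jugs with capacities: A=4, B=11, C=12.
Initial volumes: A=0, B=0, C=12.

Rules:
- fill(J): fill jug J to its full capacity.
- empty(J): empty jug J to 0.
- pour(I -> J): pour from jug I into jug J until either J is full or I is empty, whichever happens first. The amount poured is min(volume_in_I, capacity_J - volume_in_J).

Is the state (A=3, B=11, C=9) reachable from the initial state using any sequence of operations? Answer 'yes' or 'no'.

Answer: yes

Derivation:
BFS from (A=0, B=0, C=12):
  1. pour(C -> B) -> (A=0 B=11 C=1)
  2. pour(B -> A) -> (A=4 B=7 C=1)
  3. pour(A -> C) -> (A=0 B=7 C=5)
  4. pour(B -> A) -> (A=4 B=3 C=5)
  5. pour(A -> C) -> (A=0 B=3 C=9)
  6. pour(B -> A) -> (A=3 B=0 C=9)
  7. fill(B) -> (A=3 B=11 C=9)
Target reached → yes.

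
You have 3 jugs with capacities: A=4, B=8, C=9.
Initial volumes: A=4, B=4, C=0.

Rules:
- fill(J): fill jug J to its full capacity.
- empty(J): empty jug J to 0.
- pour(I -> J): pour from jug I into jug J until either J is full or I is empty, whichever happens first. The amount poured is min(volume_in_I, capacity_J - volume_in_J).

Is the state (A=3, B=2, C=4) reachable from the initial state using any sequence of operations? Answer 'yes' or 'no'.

BFS explored all 282 reachable states.
Reachable set includes: (0,0,0), (0,0,1), (0,0,2), (0,0,3), (0,0,4), (0,0,5), (0,0,6), (0,0,7), (0,0,8), (0,0,9), (0,1,0), (0,1,1) ...
Target (A=3, B=2, C=4) not in reachable set → no.

Answer: no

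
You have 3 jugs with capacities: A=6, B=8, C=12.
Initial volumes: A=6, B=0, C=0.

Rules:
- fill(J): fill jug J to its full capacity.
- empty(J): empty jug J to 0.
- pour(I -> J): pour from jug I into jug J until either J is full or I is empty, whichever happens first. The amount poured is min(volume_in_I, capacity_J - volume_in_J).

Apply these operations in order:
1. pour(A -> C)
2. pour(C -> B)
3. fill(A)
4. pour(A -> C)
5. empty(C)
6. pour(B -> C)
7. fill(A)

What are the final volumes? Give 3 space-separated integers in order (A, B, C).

Answer: 6 0 6

Derivation:
Step 1: pour(A -> C) -> (A=0 B=0 C=6)
Step 2: pour(C -> B) -> (A=0 B=6 C=0)
Step 3: fill(A) -> (A=6 B=6 C=0)
Step 4: pour(A -> C) -> (A=0 B=6 C=6)
Step 5: empty(C) -> (A=0 B=6 C=0)
Step 6: pour(B -> C) -> (A=0 B=0 C=6)
Step 7: fill(A) -> (A=6 B=0 C=6)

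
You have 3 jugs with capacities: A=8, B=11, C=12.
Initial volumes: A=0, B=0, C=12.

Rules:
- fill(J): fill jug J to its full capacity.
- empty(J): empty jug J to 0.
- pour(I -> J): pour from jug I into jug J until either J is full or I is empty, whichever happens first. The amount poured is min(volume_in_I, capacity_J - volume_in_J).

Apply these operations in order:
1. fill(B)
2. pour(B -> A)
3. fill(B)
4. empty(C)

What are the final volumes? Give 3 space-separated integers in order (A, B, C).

Answer: 8 11 0

Derivation:
Step 1: fill(B) -> (A=0 B=11 C=12)
Step 2: pour(B -> A) -> (A=8 B=3 C=12)
Step 3: fill(B) -> (A=8 B=11 C=12)
Step 4: empty(C) -> (A=8 B=11 C=0)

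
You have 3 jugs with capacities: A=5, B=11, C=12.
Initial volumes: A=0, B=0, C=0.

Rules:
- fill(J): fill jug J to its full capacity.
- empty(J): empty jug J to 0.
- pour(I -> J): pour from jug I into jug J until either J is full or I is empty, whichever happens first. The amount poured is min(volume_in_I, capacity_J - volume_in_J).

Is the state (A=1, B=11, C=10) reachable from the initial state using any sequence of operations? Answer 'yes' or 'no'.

BFS from (A=0, B=0, C=0):
  1. fill(B) -> (A=0 B=11 C=0)
  2. pour(B -> A) -> (A=5 B=6 C=0)
  3. pour(A -> C) -> (A=0 B=6 C=5)
  4. pour(B -> A) -> (A=5 B=1 C=5)
  5. pour(A -> C) -> (A=0 B=1 C=10)
  6. pour(B -> A) -> (A=1 B=0 C=10)
  7. fill(B) -> (A=1 B=11 C=10)
Target reached → yes.

Answer: yes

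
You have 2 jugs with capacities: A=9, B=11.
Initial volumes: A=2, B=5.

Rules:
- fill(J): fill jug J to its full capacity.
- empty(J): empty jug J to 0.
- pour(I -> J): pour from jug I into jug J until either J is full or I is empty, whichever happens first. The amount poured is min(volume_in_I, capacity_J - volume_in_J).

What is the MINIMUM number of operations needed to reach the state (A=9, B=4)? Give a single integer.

BFS from (A=2, B=5). One shortest path:
  1. fill(B) -> (A=2 B=11)
  2. pour(B -> A) -> (A=9 B=4)
Reached target in 2 moves.

Answer: 2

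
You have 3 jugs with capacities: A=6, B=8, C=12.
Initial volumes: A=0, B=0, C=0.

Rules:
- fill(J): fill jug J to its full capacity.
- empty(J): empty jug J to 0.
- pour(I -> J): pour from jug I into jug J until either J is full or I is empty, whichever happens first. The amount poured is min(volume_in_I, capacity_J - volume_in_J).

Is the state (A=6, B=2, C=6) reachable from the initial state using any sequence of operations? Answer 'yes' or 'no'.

Answer: yes

Derivation:
BFS from (A=0, B=0, C=0):
  1. fill(A) -> (A=6 B=0 C=0)
  2. fill(B) -> (A=6 B=8 C=0)
  3. pour(A -> C) -> (A=0 B=8 C=6)
  4. pour(B -> A) -> (A=6 B=2 C=6)
Target reached → yes.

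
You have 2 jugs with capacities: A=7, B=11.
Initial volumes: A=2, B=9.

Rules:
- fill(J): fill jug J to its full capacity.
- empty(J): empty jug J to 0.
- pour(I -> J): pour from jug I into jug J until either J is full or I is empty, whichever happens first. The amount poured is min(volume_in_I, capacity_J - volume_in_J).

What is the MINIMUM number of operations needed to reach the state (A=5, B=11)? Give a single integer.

Answer: 2

Derivation:
BFS from (A=2, B=9). One shortest path:
  1. fill(A) -> (A=7 B=9)
  2. pour(A -> B) -> (A=5 B=11)
Reached target in 2 moves.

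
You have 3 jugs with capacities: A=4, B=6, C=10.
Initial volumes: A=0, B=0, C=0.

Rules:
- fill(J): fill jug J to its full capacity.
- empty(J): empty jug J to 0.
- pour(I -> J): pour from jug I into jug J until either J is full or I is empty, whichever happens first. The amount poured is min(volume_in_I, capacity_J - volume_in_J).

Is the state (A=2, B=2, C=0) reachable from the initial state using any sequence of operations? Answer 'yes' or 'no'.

BFS from (A=0, B=0, C=0):
  1. fill(A) -> (A=4 B=0 C=0)
  2. fill(C) -> (A=4 B=0 C=10)
  3. pour(A -> B) -> (A=0 B=4 C=10)
  4. pour(C -> A) -> (A=4 B=4 C=6)
  5. pour(A -> B) -> (A=2 B=6 C=6)
  6. pour(B -> C) -> (A=2 B=2 C=10)
  7. empty(C) -> (A=2 B=2 C=0)
Target reached → yes.

Answer: yes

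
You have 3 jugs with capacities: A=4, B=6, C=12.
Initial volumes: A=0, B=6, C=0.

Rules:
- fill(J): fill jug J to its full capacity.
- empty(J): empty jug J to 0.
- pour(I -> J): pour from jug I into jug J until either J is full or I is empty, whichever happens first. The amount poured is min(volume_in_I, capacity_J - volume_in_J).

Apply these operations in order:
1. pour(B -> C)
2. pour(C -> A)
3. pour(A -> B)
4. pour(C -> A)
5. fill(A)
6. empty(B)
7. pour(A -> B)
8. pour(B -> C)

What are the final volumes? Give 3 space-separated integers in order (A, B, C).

Answer: 0 0 4

Derivation:
Step 1: pour(B -> C) -> (A=0 B=0 C=6)
Step 2: pour(C -> A) -> (A=4 B=0 C=2)
Step 3: pour(A -> B) -> (A=0 B=4 C=2)
Step 4: pour(C -> A) -> (A=2 B=4 C=0)
Step 5: fill(A) -> (A=4 B=4 C=0)
Step 6: empty(B) -> (A=4 B=0 C=0)
Step 7: pour(A -> B) -> (A=0 B=4 C=0)
Step 8: pour(B -> C) -> (A=0 B=0 C=4)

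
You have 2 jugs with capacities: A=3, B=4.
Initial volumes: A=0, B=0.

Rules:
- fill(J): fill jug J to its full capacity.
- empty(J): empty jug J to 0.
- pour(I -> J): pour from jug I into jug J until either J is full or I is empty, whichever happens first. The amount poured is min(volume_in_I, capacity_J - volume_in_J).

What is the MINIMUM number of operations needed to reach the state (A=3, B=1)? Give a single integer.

BFS from (A=0, B=0). One shortest path:
  1. fill(B) -> (A=0 B=4)
  2. pour(B -> A) -> (A=3 B=1)
Reached target in 2 moves.

Answer: 2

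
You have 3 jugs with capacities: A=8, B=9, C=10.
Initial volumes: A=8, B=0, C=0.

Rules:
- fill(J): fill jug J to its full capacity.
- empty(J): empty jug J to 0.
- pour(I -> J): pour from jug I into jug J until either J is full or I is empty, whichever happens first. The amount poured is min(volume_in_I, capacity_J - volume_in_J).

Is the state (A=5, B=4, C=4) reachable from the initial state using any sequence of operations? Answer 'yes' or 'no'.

BFS explored all 486 reachable states.
Reachable set includes: (0,0,0), (0,0,1), (0,0,2), (0,0,3), (0,0,4), (0,0,5), (0,0,6), (0,0,7), (0,0,8), (0,0,9), (0,0,10), (0,1,0) ...
Target (A=5, B=4, C=4) not in reachable set → no.

Answer: no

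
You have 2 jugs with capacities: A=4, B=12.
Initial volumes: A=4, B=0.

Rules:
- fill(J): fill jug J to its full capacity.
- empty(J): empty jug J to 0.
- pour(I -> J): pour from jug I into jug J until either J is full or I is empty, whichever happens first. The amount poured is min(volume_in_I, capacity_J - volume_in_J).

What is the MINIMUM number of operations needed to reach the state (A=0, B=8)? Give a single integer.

Answer: 3

Derivation:
BFS from (A=4, B=0). One shortest path:
  1. pour(A -> B) -> (A=0 B=4)
  2. fill(A) -> (A=4 B=4)
  3. pour(A -> B) -> (A=0 B=8)
Reached target in 3 moves.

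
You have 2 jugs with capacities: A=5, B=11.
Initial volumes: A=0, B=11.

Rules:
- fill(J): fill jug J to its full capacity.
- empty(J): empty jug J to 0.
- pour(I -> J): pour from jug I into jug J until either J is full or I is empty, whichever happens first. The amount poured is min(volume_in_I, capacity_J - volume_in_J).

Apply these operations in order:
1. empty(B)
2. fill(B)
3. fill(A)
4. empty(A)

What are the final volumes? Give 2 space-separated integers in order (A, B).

Answer: 0 11

Derivation:
Step 1: empty(B) -> (A=0 B=0)
Step 2: fill(B) -> (A=0 B=11)
Step 3: fill(A) -> (A=5 B=11)
Step 4: empty(A) -> (A=0 B=11)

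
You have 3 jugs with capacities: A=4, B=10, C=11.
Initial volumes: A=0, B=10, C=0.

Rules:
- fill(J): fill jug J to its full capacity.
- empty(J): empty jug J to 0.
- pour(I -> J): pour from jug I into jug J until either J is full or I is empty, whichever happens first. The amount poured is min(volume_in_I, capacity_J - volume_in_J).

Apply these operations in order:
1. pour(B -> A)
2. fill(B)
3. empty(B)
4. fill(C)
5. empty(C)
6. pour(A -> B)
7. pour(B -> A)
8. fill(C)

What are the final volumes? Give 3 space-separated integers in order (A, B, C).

Answer: 4 0 11

Derivation:
Step 1: pour(B -> A) -> (A=4 B=6 C=0)
Step 2: fill(B) -> (A=4 B=10 C=0)
Step 3: empty(B) -> (A=4 B=0 C=0)
Step 4: fill(C) -> (A=4 B=0 C=11)
Step 5: empty(C) -> (A=4 B=0 C=0)
Step 6: pour(A -> B) -> (A=0 B=4 C=0)
Step 7: pour(B -> A) -> (A=4 B=0 C=0)
Step 8: fill(C) -> (A=4 B=0 C=11)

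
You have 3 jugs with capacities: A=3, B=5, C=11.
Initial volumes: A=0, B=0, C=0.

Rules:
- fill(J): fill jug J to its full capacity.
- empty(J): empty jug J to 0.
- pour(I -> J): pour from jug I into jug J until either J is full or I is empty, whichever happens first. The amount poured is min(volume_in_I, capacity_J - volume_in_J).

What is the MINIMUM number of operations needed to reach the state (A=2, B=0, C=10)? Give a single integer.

BFS from (A=0, B=0, C=0). One shortest path:
  1. fill(B) -> (A=0 B=5 C=0)
  2. pour(B -> A) -> (A=3 B=2 C=0)
  3. empty(A) -> (A=0 B=2 C=0)
  4. pour(B -> A) -> (A=2 B=0 C=0)
  5. fill(B) -> (A=2 B=5 C=0)
  6. pour(B -> C) -> (A=2 B=0 C=5)
  7. fill(B) -> (A=2 B=5 C=5)
  8. pour(B -> C) -> (A=2 B=0 C=10)
Reached target in 8 moves.

Answer: 8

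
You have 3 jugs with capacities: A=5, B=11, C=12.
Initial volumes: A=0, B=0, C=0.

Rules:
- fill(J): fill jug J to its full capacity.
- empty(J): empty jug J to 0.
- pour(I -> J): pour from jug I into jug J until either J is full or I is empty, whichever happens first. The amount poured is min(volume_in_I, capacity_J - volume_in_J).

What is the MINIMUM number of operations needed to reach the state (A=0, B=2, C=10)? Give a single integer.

BFS from (A=0, B=0, C=0). One shortest path:
  1. fill(C) -> (A=0 B=0 C=12)
  2. pour(C -> A) -> (A=5 B=0 C=7)
  3. pour(C -> B) -> (A=5 B=7 C=0)
  4. pour(A -> C) -> (A=0 B=7 C=5)
  5. pour(B -> A) -> (A=5 B=2 C=5)
  6. pour(A -> C) -> (A=0 B=2 C=10)
Reached target in 6 moves.

Answer: 6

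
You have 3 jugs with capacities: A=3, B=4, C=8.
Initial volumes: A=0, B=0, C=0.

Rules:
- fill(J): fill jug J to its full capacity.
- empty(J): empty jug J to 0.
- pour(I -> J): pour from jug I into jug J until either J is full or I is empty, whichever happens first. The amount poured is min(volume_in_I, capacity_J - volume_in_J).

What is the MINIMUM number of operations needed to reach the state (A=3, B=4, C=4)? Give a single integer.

BFS from (A=0, B=0, C=0). One shortest path:
  1. fill(A) -> (A=3 B=0 C=0)
  2. fill(C) -> (A=3 B=0 C=8)
  3. pour(C -> B) -> (A=3 B=4 C=4)
Reached target in 3 moves.

Answer: 3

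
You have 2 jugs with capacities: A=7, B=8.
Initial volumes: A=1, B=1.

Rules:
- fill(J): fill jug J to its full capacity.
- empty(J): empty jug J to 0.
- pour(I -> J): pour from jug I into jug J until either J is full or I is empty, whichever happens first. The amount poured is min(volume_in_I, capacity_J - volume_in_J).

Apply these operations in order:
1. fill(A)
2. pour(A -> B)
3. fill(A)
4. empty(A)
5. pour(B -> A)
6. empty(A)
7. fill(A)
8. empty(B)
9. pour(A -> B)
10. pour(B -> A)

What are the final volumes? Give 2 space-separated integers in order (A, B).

Answer: 7 0

Derivation:
Step 1: fill(A) -> (A=7 B=1)
Step 2: pour(A -> B) -> (A=0 B=8)
Step 3: fill(A) -> (A=7 B=8)
Step 4: empty(A) -> (A=0 B=8)
Step 5: pour(B -> A) -> (A=7 B=1)
Step 6: empty(A) -> (A=0 B=1)
Step 7: fill(A) -> (A=7 B=1)
Step 8: empty(B) -> (A=7 B=0)
Step 9: pour(A -> B) -> (A=0 B=7)
Step 10: pour(B -> A) -> (A=7 B=0)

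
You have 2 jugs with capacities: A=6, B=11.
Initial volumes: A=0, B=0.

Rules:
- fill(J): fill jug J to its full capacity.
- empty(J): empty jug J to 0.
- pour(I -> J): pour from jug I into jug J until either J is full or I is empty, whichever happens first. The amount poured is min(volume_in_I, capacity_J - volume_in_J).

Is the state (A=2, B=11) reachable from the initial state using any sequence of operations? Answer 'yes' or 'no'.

Answer: yes

Derivation:
BFS from (A=0, B=0):
  1. fill(A) -> (A=6 B=0)
  2. pour(A -> B) -> (A=0 B=6)
  3. fill(A) -> (A=6 B=6)
  4. pour(A -> B) -> (A=1 B=11)
  5. empty(B) -> (A=1 B=0)
  6. pour(A -> B) -> (A=0 B=1)
  7. fill(A) -> (A=6 B=1)
  8. pour(A -> B) -> (A=0 B=7)
  9. fill(A) -> (A=6 B=7)
  10. pour(A -> B) -> (A=2 B=11)
Target reached → yes.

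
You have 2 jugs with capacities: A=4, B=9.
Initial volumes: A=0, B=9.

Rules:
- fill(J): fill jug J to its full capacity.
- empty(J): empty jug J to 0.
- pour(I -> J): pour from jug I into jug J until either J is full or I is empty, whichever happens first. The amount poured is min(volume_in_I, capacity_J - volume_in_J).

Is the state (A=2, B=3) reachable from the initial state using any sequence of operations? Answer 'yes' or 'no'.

BFS explored all 26 reachable states.
Reachable set includes: (0,0), (0,1), (0,2), (0,3), (0,4), (0,5), (0,6), (0,7), (0,8), (0,9), (1,0), (1,9) ...
Target (A=2, B=3) not in reachable set → no.

Answer: no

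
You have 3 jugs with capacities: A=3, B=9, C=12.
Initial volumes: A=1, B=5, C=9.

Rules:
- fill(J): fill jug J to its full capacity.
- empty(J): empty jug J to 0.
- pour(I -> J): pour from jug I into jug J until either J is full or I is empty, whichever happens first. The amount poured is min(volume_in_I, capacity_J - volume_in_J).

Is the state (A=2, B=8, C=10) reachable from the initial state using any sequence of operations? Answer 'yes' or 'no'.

BFS explored all 269 reachable states.
Reachable set includes: (0,0,0), (0,0,1), (0,0,2), (0,0,3), (0,0,4), (0,0,5), (0,0,6), (0,0,7), (0,0,8), (0,0,9), (0,0,10), (0,0,11) ...
Target (A=2, B=8, C=10) not in reachable set → no.

Answer: no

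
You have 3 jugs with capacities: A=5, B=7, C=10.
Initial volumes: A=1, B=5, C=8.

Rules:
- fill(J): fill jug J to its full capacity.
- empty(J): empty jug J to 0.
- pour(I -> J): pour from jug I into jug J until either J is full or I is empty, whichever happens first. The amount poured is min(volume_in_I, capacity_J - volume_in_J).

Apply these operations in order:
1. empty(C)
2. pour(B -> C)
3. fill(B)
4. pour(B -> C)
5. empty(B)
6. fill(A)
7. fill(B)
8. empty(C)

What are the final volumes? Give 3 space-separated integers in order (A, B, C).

Step 1: empty(C) -> (A=1 B=5 C=0)
Step 2: pour(B -> C) -> (A=1 B=0 C=5)
Step 3: fill(B) -> (A=1 B=7 C=5)
Step 4: pour(B -> C) -> (A=1 B=2 C=10)
Step 5: empty(B) -> (A=1 B=0 C=10)
Step 6: fill(A) -> (A=5 B=0 C=10)
Step 7: fill(B) -> (A=5 B=7 C=10)
Step 8: empty(C) -> (A=5 B=7 C=0)

Answer: 5 7 0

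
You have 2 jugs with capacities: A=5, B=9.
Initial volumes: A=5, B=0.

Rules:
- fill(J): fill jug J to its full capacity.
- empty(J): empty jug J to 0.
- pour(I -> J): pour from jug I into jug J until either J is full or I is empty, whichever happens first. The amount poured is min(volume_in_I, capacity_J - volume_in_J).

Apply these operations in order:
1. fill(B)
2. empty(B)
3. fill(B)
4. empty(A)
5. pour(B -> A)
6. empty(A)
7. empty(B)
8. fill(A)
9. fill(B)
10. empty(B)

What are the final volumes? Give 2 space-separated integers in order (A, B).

Answer: 5 0

Derivation:
Step 1: fill(B) -> (A=5 B=9)
Step 2: empty(B) -> (A=5 B=0)
Step 3: fill(B) -> (A=5 B=9)
Step 4: empty(A) -> (A=0 B=9)
Step 5: pour(B -> A) -> (A=5 B=4)
Step 6: empty(A) -> (A=0 B=4)
Step 7: empty(B) -> (A=0 B=0)
Step 8: fill(A) -> (A=5 B=0)
Step 9: fill(B) -> (A=5 B=9)
Step 10: empty(B) -> (A=5 B=0)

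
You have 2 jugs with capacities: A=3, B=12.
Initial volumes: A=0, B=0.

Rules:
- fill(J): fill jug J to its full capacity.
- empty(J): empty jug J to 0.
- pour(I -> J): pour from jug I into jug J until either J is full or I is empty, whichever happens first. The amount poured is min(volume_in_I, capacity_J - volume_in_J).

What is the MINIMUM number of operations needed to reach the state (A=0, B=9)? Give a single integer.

BFS from (A=0, B=0). One shortest path:
  1. fill(B) -> (A=0 B=12)
  2. pour(B -> A) -> (A=3 B=9)
  3. empty(A) -> (A=0 B=9)
Reached target in 3 moves.

Answer: 3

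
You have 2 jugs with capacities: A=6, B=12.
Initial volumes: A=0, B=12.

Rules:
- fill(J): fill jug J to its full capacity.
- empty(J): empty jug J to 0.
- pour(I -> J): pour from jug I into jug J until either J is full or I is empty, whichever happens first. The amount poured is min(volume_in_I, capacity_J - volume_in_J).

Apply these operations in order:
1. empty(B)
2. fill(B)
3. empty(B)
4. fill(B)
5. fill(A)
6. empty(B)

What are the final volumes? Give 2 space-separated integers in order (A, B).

Step 1: empty(B) -> (A=0 B=0)
Step 2: fill(B) -> (A=0 B=12)
Step 3: empty(B) -> (A=0 B=0)
Step 4: fill(B) -> (A=0 B=12)
Step 5: fill(A) -> (A=6 B=12)
Step 6: empty(B) -> (A=6 B=0)

Answer: 6 0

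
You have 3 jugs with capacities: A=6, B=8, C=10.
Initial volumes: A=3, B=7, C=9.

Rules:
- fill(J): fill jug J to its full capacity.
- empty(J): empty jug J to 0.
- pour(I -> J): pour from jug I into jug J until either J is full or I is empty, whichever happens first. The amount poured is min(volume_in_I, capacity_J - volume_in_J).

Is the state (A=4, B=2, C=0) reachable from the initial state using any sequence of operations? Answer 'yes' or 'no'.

BFS from (A=3, B=7, C=9):
  1. empty(A) -> (A=0 B=7 C=9)
  2. pour(C -> B) -> (A=0 B=8 C=8)
  3. pour(B -> A) -> (A=6 B=2 C=8)
  4. pour(A -> C) -> (A=4 B=2 C=10)
  5. empty(C) -> (A=4 B=2 C=0)
Target reached → yes.

Answer: yes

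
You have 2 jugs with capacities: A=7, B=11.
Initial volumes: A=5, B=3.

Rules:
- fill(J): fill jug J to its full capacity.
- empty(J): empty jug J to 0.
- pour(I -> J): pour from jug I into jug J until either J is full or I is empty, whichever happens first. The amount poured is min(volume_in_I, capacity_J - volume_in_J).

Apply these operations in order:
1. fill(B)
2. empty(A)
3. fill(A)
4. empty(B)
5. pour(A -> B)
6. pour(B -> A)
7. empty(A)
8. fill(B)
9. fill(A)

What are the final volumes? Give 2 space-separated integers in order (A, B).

Step 1: fill(B) -> (A=5 B=11)
Step 2: empty(A) -> (A=0 B=11)
Step 3: fill(A) -> (A=7 B=11)
Step 4: empty(B) -> (A=7 B=0)
Step 5: pour(A -> B) -> (A=0 B=7)
Step 6: pour(B -> A) -> (A=7 B=0)
Step 7: empty(A) -> (A=0 B=0)
Step 8: fill(B) -> (A=0 B=11)
Step 9: fill(A) -> (A=7 B=11)

Answer: 7 11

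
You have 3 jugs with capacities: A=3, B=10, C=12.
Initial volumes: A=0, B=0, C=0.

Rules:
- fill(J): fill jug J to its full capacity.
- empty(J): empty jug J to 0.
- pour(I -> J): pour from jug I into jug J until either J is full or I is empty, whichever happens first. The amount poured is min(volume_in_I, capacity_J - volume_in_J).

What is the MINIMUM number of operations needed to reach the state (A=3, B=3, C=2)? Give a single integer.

Answer: 6

Derivation:
BFS from (A=0, B=0, C=0). One shortest path:
  1. fill(A) -> (A=3 B=0 C=0)
  2. fill(C) -> (A=3 B=0 C=12)
  3. pour(C -> B) -> (A=3 B=10 C=2)
  4. empty(B) -> (A=3 B=0 C=2)
  5. pour(A -> B) -> (A=0 B=3 C=2)
  6. fill(A) -> (A=3 B=3 C=2)
Reached target in 6 moves.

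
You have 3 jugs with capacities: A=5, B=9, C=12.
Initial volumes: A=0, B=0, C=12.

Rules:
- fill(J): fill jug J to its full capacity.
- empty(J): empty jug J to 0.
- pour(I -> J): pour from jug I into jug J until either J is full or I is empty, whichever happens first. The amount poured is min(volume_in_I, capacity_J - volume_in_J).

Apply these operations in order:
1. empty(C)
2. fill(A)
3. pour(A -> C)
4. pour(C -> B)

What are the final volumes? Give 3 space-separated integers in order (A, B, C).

Step 1: empty(C) -> (A=0 B=0 C=0)
Step 2: fill(A) -> (A=5 B=0 C=0)
Step 3: pour(A -> C) -> (A=0 B=0 C=5)
Step 4: pour(C -> B) -> (A=0 B=5 C=0)

Answer: 0 5 0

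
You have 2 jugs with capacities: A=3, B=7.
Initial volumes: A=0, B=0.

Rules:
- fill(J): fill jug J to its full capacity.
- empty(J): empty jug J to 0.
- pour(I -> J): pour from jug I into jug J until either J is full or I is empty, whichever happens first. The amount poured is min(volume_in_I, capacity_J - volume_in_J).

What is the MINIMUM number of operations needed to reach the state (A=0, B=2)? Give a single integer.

BFS from (A=0, B=0). One shortest path:
  1. fill(A) -> (A=3 B=0)
  2. pour(A -> B) -> (A=0 B=3)
  3. fill(A) -> (A=3 B=3)
  4. pour(A -> B) -> (A=0 B=6)
  5. fill(A) -> (A=3 B=6)
  6. pour(A -> B) -> (A=2 B=7)
  7. empty(B) -> (A=2 B=0)
  8. pour(A -> B) -> (A=0 B=2)
Reached target in 8 moves.

Answer: 8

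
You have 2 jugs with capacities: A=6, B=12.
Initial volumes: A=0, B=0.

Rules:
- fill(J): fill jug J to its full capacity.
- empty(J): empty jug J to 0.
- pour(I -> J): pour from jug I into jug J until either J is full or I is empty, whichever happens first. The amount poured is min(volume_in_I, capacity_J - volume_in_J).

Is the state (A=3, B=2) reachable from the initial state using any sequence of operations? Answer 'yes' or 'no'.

Answer: no

Derivation:
BFS explored all 6 reachable states.
Reachable set includes: (0,0), (0,6), (0,12), (6,0), (6,6), (6,12)
Target (A=3, B=2) not in reachable set → no.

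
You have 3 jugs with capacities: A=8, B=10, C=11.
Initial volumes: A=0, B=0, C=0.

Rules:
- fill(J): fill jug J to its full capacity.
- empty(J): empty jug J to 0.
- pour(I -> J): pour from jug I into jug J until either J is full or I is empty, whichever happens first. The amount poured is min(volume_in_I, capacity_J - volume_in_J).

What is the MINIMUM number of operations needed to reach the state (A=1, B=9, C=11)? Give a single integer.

BFS from (A=0, B=0, C=0). One shortest path:
  1. fill(C) -> (A=0 B=0 C=11)
  2. pour(C -> B) -> (A=0 B=10 C=1)
  3. pour(C -> A) -> (A=1 B=10 C=0)
  4. pour(B -> C) -> (A=1 B=0 C=10)
  5. fill(B) -> (A=1 B=10 C=10)
  6. pour(B -> C) -> (A=1 B=9 C=11)
Reached target in 6 moves.

Answer: 6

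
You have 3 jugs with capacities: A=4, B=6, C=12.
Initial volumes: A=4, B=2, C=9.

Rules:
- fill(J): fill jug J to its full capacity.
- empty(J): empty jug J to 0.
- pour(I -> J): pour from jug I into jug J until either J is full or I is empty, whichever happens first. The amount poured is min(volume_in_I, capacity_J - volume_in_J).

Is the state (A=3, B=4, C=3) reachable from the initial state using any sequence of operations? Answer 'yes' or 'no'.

BFS explored all 218 reachable states.
Reachable set includes: (0,0,0), (0,0,1), (0,0,2), (0,0,3), (0,0,4), (0,0,5), (0,0,6), (0,0,7), (0,0,8), (0,0,9), (0,0,10), (0,0,11) ...
Target (A=3, B=4, C=3) not in reachable set → no.

Answer: no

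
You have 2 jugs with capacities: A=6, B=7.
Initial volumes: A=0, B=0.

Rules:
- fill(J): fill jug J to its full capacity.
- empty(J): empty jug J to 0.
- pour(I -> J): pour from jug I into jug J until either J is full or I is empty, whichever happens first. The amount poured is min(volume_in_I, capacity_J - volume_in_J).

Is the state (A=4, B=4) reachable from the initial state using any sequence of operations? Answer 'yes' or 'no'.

BFS explored all 26 reachable states.
Reachable set includes: (0,0), (0,1), (0,2), (0,3), (0,4), (0,5), (0,6), (0,7), (1,0), (1,7), (2,0), (2,7) ...
Target (A=4, B=4) not in reachable set → no.

Answer: no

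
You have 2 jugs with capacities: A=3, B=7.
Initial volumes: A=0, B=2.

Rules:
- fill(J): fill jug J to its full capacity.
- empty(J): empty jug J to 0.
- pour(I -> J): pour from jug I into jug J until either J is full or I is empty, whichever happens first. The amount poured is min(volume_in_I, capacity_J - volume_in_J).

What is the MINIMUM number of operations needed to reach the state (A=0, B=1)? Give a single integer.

BFS from (A=0, B=2). One shortest path:
  1. fill(B) -> (A=0 B=7)
  2. pour(B -> A) -> (A=3 B=4)
  3. empty(A) -> (A=0 B=4)
  4. pour(B -> A) -> (A=3 B=1)
  5. empty(A) -> (A=0 B=1)
Reached target in 5 moves.

Answer: 5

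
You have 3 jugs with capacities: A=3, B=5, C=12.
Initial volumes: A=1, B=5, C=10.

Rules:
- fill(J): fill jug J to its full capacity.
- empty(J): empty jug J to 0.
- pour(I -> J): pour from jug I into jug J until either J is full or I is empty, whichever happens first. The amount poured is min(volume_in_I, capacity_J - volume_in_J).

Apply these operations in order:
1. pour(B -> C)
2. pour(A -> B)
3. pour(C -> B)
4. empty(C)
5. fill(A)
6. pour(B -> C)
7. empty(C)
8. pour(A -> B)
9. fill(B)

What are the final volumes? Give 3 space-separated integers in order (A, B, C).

Step 1: pour(B -> C) -> (A=1 B=3 C=12)
Step 2: pour(A -> B) -> (A=0 B=4 C=12)
Step 3: pour(C -> B) -> (A=0 B=5 C=11)
Step 4: empty(C) -> (A=0 B=5 C=0)
Step 5: fill(A) -> (A=3 B=5 C=0)
Step 6: pour(B -> C) -> (A=3 B=0 C=5)
Step 7: empty(C) -> (A=3 B=0 C=0)
Step 8: pour(A -> B) -> (A=0 B=3 C=0)
Step 9: fill(B) -> (A=0 B=5 C=0)

Answer: 0 5 0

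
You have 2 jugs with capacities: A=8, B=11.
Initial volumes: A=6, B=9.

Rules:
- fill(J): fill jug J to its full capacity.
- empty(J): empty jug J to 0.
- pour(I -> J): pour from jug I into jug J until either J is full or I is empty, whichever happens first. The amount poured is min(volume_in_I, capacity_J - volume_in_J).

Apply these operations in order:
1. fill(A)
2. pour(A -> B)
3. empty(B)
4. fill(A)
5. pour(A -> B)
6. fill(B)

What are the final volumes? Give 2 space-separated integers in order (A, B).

Step 1: fill(A) -> (A=8 B=9)
Step 2: pour(A -> B) -> (A=6 B=11)
Step 3: empty(B) -> (A=6 B=0)
Step 4: fill(A) -> (A=8 B=0)
Step 5: pour(A -> B) -> (A=0 B=8)
Step 6: fill(B) -> (A=0 B=11)

Answer: 0 11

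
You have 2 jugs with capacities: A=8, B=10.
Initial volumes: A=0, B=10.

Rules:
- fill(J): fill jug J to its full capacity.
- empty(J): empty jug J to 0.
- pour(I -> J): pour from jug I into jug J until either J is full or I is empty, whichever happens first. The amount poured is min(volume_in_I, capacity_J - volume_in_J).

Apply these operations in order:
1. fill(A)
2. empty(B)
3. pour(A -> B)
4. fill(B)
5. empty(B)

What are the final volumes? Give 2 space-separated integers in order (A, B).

Answer: 0 0

Derivation:
Step 1: fill(A) -> (A=8 B=10)
Step 2: empty(B) -> (A=8 B=0)
Step 3: pour(A -> B) -> (A=0 B=8)
Step 4: fill(B) -> (A=0 B=10)
Step 5: empty(B) -> (A=0 B=0)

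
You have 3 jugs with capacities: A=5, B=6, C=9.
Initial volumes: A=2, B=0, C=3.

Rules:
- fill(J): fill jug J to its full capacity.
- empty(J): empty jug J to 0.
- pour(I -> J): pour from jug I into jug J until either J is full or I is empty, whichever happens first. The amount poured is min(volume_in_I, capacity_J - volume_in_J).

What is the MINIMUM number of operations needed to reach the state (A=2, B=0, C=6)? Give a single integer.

Answer: 3

Derivation:
BFS from (A=2, B=0, C=3). One shortest path:
  1. fill(B) -> (A=2 B=6 C=3)
  2. empty(C) -> (A=2 B=6 C=0)
  3. pour(B -> C) -> (A=2 B=0 C=6)
Reached target in 3 moves.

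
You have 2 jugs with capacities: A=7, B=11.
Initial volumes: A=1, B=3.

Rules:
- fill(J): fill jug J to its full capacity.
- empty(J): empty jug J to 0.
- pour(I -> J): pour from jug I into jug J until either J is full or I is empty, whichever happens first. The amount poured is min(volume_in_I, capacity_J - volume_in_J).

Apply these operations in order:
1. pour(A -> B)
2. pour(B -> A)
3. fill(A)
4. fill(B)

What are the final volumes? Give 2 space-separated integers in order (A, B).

Step 1: pour(A -> B) -> (A=0 B=4)
Step 2: pour(B -> A) -> (A=4 B=0)
Step 3: fill(A) -> (A=7 B=0)
Step 4: fill(B) -> (A=7 B=11)

Answer: 7 11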